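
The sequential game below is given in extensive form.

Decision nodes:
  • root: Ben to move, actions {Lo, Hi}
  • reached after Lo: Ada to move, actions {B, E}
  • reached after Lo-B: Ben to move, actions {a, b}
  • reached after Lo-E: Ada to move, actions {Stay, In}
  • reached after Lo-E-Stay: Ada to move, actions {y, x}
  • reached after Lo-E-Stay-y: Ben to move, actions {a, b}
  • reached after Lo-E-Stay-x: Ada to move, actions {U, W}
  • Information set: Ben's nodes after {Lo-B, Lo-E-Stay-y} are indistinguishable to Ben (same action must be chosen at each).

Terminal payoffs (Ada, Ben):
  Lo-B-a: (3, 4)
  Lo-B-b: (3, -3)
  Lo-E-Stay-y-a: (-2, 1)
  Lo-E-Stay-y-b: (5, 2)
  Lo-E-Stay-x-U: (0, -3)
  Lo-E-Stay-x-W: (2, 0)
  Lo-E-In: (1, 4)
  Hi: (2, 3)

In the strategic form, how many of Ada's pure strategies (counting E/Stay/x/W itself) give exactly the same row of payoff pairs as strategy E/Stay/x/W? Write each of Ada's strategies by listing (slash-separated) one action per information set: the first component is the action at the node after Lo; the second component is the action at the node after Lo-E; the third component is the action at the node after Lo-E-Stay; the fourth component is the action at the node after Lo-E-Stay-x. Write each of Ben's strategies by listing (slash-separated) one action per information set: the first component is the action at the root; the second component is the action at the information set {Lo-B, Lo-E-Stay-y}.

Row for E/Stay/x/W (columns Lo/a, Lo/b, Hi/a, Hi/b): (2,0) (2,0) (2,3) (2,3).
Every one of Ada's information sets is on the play path for some reply by Ben when Ada follows E/Stay/x/W.
Changing the action at any of them therefore changes at least one column, so only E/Stay/x/W itself gives this row.

1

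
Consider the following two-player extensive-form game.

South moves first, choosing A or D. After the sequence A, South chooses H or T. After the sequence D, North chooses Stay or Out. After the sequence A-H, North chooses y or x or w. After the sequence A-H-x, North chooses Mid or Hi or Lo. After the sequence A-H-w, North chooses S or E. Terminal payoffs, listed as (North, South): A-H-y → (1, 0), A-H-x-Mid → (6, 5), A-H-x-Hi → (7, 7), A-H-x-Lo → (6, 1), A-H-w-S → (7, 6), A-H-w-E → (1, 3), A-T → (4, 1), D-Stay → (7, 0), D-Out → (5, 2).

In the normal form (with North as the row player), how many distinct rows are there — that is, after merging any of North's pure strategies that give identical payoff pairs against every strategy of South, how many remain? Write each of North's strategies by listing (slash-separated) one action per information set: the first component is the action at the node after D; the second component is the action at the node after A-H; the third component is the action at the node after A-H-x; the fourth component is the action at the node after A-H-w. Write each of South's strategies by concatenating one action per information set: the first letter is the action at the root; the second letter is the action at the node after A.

12

North has 36 pure strategies: Stay/y/Mid/S, Stay/y/Mid/E, Stay/y/Hi/S, Stay/y/Hi/E, Stay/y/Lo/S, Stay/y/Lo/E, Stay/x/Mid/S, Stay/x/Mid/E, Stay/x/Hi/S, Stay/x/Hi/E, Stay/x/Lo/S, Stay/x/Lo/E, Stay/w/Mid/S, Stay/w/Mid/E, Stay/w/Hi/S, Stay/w/Hi/E, Stay/w/Lo/S, Stay/w/Lo/E, Out/y/Mid/S, Out/y/Mid/E, Out/y/Hi/S, Out/y/Hi/E, Out/y/Lo/S, Out/y/Lo/E, Out/x/Mid/S, Out/x/Mid/E, Out/x/Hi/S, Out/x/Hi/E, Out/x/Lo/S, Out/x/Lo/E, Out/w/Mid/S, Out/w/Mid/E, Out/w/Hi/S, Out/w/Hi/E, Out/w/Lo/S, Out/w/Lo/E. Columns: AH, AT, DH, DT.
{Stay/y/Mid/S, Stay/y/Mid/E, Stay/y/Hi/S, Stay/y/Hi/E, Stay/y/Lo/S, Stay/y/Lo/E} → row (1,0) (4,1) (7,0) (7,0)
{Stay/x/Mid/S, Stay/x/Mid/E} → row (6,5) (4,1) (7,0) (7,0)
{Stay/x/Hi/S, Stay/x/Hi/E} → row (7,7) (4,1) (7,0) (7,0)
{Stay/x/Lo/S, Stay/x/Lo/E} → row (6,1) (4,1) (7,0) (7,0)
{Stay/w/Mid/S, Stay/w/Hi/S, Stay/w/Lo/S} → row (7,6) (4,1) (7,0) (7,0)
{Stay/w/Mid/E, Stay/w/Hi/E, Stay/w/Lo/E} → row (1,3) (4,1) (7,0) (7,0)
{Out/y/Mid/S, Out/y/Mid/E, Out/y/Hi/S, Out/y/Hi/E, Out/y/Lo/S, Out/y/Lo/E} → row (1,0) (4,1) (5,2) (5,2)
{Out/x/Mid/S, Out/x/Mid/E} → row (6,5) (4,1) (5,2) (5,2)
{Out/x/Hi/S, Out/x/Hi/E} → row (7,7) (4,1) (5,2) (5,2)
{Out/x/Lo/S, Out/x/Lo/E} → row (6,1) (4,1) (5,2) (5,2)
{Out/w/Mid/S, Out/w/Hi/S, Out/w/Lo/S} → row (7,6) (4,1) (5,2) (5,2)
{Out/w/Mid/E, Out/w/Hi/E, Out/w/Lo/E} → row (1,3) (4,1) (5,2) (5,2)
That's 12 distinct rows out of 36 strategies.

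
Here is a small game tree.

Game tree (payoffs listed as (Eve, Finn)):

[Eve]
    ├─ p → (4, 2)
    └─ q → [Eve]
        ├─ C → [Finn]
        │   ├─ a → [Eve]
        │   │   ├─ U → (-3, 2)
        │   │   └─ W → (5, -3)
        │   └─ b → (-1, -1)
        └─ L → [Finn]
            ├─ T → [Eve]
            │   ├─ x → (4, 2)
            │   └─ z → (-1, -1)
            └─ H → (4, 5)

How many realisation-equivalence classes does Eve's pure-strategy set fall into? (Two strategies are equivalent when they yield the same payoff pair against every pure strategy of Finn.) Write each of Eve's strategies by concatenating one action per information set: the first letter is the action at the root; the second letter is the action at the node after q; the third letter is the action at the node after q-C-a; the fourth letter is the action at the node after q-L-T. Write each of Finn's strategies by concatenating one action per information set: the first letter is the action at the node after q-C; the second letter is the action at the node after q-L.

Eve has 16 pure strategies: pCUx, pCUz, pCWx, pCWz, pLUx, pLUz, pLWx, pLWz, qCUx, qCUz, qCWx, qCWz, qLUx, qLUz, qLWx, qLWz. Columns: aT, aH, bT, bH.
{pCUx, pCUz, pCWx, pCWz, pLUx, pLUz, pLWx, pLWz} → row (4,2) (4,2) (4,2) (4,2)
{qCUx, qCUz} → row (-3,2) (-3,2) (-1,-1) (-1,-1)
{qCWx, qCWz} → row (5,-3) (5,-3) (-1,-1) (-1,-1)
{qLUx, qLWx} → row (4,2) (4,5) (4,2) (4,5)
{qLUz, qLWz} → row (-1,-1) (4,5) (-1,-1) (4,5)
That's 5 distinct rows out of 16 strategies.

5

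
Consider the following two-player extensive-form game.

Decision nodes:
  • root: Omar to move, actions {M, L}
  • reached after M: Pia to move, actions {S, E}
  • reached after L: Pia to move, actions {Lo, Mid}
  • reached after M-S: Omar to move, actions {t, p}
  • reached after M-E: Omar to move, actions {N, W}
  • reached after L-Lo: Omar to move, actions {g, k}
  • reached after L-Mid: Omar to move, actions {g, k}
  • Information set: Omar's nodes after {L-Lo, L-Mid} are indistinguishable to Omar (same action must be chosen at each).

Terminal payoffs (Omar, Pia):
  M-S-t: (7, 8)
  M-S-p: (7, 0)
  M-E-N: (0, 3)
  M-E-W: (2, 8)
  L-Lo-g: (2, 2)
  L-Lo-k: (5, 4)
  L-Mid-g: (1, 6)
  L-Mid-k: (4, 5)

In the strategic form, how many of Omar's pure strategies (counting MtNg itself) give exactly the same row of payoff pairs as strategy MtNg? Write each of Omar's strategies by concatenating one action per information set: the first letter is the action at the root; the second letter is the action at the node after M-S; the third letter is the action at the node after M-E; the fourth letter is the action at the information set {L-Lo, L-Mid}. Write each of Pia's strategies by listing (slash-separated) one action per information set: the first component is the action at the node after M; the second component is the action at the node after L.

Row for MtNg (columns S/Lo, S/Mid, E/Lo, E/Mid): (7,8) (7,8) (0,3) (0,3).
Under MtNg, Omar's choice at the information set {L-Lo, L-Mid} can never be reached regardless of what Pia does, so varying those choices leaves every outcome unchanged.
Holding the reachable choices fixed and varying the unreachable one freely already gives 2 equivalent strategies.
No other strategy reproduces this row, so those 2 are the full class: MtNg, MtNk.

2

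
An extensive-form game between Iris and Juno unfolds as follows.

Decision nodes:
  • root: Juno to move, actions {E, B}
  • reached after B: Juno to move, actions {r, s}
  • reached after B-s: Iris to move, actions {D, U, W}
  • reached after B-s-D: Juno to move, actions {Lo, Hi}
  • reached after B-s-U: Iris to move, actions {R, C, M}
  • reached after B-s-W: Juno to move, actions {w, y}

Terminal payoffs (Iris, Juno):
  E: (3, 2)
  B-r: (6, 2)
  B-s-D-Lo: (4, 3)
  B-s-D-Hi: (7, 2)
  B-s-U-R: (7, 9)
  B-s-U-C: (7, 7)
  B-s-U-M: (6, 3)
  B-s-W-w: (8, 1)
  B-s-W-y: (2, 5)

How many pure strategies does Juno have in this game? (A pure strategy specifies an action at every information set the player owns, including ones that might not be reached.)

Juno owns the root with actions {E, B} — two choices.
Juno owns the node after B with actions {r, s} — two choices.
Juno owns the node after B-s-D with actions {Lo, Hi} — two choices.
Juno owns the node after B-s-W with actions {w, y} — two choices.
A pure strategy fixes one action at each information set independently, so the count is the product 2 × 2 × 2 × 2 = 16.
(For reference, Iris has 9 pure strategies, giving a 16×9 normal-form matrix.)

16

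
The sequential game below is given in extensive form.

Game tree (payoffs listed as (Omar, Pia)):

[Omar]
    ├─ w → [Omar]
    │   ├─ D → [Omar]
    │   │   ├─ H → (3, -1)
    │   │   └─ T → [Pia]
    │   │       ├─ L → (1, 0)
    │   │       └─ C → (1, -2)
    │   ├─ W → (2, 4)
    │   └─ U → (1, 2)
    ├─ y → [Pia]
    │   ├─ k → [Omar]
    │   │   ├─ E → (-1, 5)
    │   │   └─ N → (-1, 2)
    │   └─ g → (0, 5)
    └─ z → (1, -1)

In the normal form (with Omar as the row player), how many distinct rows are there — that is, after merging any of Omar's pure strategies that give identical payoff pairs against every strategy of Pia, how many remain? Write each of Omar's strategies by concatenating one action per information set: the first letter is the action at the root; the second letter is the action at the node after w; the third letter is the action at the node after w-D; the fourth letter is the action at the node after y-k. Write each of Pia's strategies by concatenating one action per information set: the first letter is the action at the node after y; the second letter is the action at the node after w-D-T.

Omar has 36 pure strategies: wDHE, wDHN, wDTE, wDTN, wWHE, wWHN, wWTE, wWTN, wUHE, wUHN, wUTE, wUTN, yDHE, yDHN, yDTE, yDTN, yWHE, yWHN, yWTE, yWTN, yUHE, yUHN, yUTE, yUTN, zDHE, zDHN, zDTE, zDTN, zWHE, zWHN, zWTE, zWTN, zUHE, zUHN, zUTE, zUTN. Columns: kL, kC, gL, gC.
{wDHE, wDHN} → row (3,-1) (3,-1) (3,-1) (3,-1)
{wDTE, wDTN} → row (1,0) (1,-2) (1,0) (1,-2)
{wWHE, wWHN, wWTE, wWTN} → row (2,4) (2,4) (2,4) (2,4)
{wUHE, wUHN, wUTE, wUTN} → row (1,2) (1,2) (1,2) (1,2)
{yDHE, yDTE, yWHE, yWTE, yUHE, yUTE} → row (-1,5) (-1,5) (0,5) (0,5)
{yDHN, yDTN, yWHN, yWTN, yUHN, yUTN} → row (-1,2) (-1,2) (0,5) (0,5)
{zDHE, zDHN, zDTE, zDTN, zWHE, zWHN, zWTE, zWTN, zUHE, zUHN, zUTE, zUTN} → row (1,-1) (1,-1) (1,-1) (1,-1)
That's 7 distinct rows out of 36 strategies.

7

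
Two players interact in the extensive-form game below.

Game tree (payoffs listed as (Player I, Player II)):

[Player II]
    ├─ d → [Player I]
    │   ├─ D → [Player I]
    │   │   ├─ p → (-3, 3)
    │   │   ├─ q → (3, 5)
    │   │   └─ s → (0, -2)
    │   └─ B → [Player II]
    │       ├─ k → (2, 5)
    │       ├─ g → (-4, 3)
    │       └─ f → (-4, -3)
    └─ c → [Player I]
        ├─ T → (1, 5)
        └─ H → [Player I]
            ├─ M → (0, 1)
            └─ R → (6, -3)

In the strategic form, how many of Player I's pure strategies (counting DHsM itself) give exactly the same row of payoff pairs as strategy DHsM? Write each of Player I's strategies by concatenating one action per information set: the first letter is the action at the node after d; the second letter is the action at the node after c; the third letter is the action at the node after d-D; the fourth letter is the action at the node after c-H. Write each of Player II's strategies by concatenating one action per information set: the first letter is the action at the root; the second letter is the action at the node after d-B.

Row for DHsM (columns dk, dg, df, ck, cg, cf): (0,-2) (0,-2) (0,-2) (0,1) (0,1) (0,1).
Every one of Player I's information sets is on the play path for some reply by Player II when Player I follows DHsM.
Changing the action at any of them therefore changes at least one column, so only DHsM itself gives this row.

1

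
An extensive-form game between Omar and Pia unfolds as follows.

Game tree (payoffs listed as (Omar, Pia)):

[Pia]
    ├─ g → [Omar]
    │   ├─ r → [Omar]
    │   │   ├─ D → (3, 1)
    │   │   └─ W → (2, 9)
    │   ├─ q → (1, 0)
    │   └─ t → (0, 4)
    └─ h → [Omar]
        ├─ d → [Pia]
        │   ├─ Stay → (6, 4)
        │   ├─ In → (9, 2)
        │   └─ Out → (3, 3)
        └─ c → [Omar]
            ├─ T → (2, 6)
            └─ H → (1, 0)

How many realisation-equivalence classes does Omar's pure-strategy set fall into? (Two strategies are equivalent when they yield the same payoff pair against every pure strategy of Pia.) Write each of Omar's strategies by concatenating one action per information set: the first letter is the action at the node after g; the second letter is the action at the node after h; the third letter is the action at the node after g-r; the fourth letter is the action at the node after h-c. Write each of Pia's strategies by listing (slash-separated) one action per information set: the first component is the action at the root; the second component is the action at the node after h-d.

12

Omar has 24 pure strategies: rdDT, rdDH, rdWT, rdWH, rcDT, rcDH, rcWT, rcWH, qdDT, qdDH, qdWT, qdWH, qcDT, qcDH, qcWT, qcWH, tdDT, tdDH, tdWT, tdWH, tcDT, tcDH, tcWT, tcWH. Columns: g/Stay, g/In, g/Out, h/Stay, h/In, h/Out.
{rdDT, rdDH} → row (3,1) (3,1) (3,1) (6,4) (9,2) (3,3)
{rdWT, rdWH} → row (2,9) (2,9) (2,9) (6,4) (9,2) (3,3)
{rcDT} → row (3,1) (3,1) (3,1) (2,6) (2,6) (2,6)
{rcDH} → row (3,1) (3,1) (3,1) (1,0) (1,0) (1,0)
{rcWT} → row (2,9) (2,9) (2,9) (2,6) (2,6) (2,6)
{rcWH} → row (2,9) (2,9) (2,9) (1,0) (1,0) (1,0)
{qdDT, qdDH, qdWT, qdWH} → row (1,0) (1,0) (1,0) (6,4) (9,2) (3,3)
{qcDT, qcWT} → row (1,0) (1,0) (1,0) (2,6) (2,6) (2,6)
{qcDH, qcWH} → row (1,0) (1,0) (1,0) (1,0) (1,0) (1,0)
{tdDT, tdDH, tdWT, tdWH} → row (0,4) (0,4) (0,4) (6,4) (9,2) (3,3)
{tcDT, tcWT} → row (0,4) (0,4) (0,4) (2,6) (2,6) (2,6)
{tcDH, tcWH} → row (0,4) (0,4) (0,4) (1,0) (1,0) (1,0)
That's 12 distinct rows out of 24 strategies.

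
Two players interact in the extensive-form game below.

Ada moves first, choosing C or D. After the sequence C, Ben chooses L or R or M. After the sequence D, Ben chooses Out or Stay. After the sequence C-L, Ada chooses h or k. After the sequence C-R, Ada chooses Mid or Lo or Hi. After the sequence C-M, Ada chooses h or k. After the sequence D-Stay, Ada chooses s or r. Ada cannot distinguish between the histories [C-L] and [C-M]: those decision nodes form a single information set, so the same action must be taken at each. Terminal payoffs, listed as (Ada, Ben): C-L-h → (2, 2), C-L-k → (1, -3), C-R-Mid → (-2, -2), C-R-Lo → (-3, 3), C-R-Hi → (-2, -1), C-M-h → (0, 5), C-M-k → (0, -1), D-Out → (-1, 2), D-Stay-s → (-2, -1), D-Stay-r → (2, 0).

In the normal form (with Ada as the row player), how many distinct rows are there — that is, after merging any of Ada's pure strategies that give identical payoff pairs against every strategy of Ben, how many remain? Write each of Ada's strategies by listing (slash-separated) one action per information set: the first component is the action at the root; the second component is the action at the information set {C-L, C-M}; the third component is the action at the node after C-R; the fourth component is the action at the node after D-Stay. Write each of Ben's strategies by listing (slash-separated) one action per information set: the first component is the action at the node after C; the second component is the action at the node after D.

Ada has 24 pure strategies: C/h/Mid/s, C/h/Mid/r, C/h/Lo/s, C/h/Lo/r, C/h/Hi/s, C/h/Hi/r, C/k/Mid/s, C/k/Mid/r, C/k/Lo/s, C/k/Lo/r, C/k/Hi/s, C/k/Hi/r, D/h/Mid/s, D/h/Mid/r, D/h/Lo/s, D/h/Lo/r, D/h/Hi/s, D/h/Hi/r, D/k/Mid/s, D/k/Mid/r, D/k/Lo/s, D/k/Lo/r, D/k/Hi/s, D/k/Hi/r. Columns: L/Out, L/Stay, R/Out, R/Stay, M/Out, M/Stay.
{C/h/Mid/s, C/h/Mid/r} → row (2,2) (2,2) (-2,-2) (-2,-2) (0,5) (0,5)
{C/h/Lo/s, C/h/Lo/r} → row (2,2) (2,2) (-3,3) (-3,3) (0,5) (0,5)
{C/h/Hi/s, C/h/Hi/r} → row (2,2) (2,2) (-2,-1) (-2,-1) (0,5) (0,5)
{C/k/Mid/s, C/k/Mid/r} → row (1,-3) (1,-3) (-2,-2) (-2,-2) (0,-1) (0,-1)
{C/k/Lo/s, C/k/Lo/r} → row (1,-3) (1,-3) (-3,3) (-3,3) (0,-1) (0,-1)
{C/k/Hi/s, C/k/Hi/r} → row (1,-3) (1,-3) (-2,-1) (-2,-1) (0,-1) (0,-1)
{D/h/Mid/s, D/h/Lo/s, D/h/Hi/s, D/k/Mid/s, D/k/Lo/s, D/k/Hi/s} → row (-1,2) (-2,-1) (-1,2) (-2,-1) (-1,2) (-2,-1)
{D/h/Mid/r, D/h/Lo/r, D/h/Hi/r, D/k/Mid/r, D/k/Lo/r, D/k/Hi/r} → row (-1,2) (2,0) (-1,2) (2,0) (-1,2) (2,0)
That's 8 distinct rows out of 24 strategies.

8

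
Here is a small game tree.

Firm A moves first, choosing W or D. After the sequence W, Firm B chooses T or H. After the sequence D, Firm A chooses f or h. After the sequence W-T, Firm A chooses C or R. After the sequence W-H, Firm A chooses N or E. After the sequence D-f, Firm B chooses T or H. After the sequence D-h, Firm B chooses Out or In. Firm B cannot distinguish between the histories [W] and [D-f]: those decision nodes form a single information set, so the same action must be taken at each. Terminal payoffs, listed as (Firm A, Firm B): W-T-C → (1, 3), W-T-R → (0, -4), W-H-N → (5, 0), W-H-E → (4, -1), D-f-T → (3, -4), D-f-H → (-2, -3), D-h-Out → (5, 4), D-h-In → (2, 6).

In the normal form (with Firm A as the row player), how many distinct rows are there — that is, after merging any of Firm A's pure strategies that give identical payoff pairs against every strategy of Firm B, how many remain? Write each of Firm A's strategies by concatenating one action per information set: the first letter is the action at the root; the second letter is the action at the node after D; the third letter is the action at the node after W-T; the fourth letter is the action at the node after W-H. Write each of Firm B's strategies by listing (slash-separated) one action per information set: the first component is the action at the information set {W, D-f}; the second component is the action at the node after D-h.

Firm A has 16 pure strategies: WfCN, WfCE, WfRN, WfRE, WhCN, WhCE, WhRN, WhRE, DfCN, DfCE, DfRN, DfRE, DhCN, DhCE, DhRN, DhRE. Columns: T/Out, T/In, H/Out, H/In.
{WfCN, WhCN} → row (1,3) (1,3) (5,0) (5,0)
{WfCE, WhCE} → row (1,3) (1,3) (4,-1) (4,-1)
{WfRN, WhRN} → row (0,-4) (0,-4) (5,0) (5,0)
{WfRE, WhRE} → row (0,-4) (0,-4) (4,-1) (4,-1)
{DfCN, DfCE, DfRN, DfRE} → row (3,-4) (3,-4) (-2,-3) (-2,-3)
{DhCN, DhCE, DhRN, DhRE} → row (5,4) (2,6) (5,4) (2,6)
That's 6 distinct rows out of 16 strategies.

6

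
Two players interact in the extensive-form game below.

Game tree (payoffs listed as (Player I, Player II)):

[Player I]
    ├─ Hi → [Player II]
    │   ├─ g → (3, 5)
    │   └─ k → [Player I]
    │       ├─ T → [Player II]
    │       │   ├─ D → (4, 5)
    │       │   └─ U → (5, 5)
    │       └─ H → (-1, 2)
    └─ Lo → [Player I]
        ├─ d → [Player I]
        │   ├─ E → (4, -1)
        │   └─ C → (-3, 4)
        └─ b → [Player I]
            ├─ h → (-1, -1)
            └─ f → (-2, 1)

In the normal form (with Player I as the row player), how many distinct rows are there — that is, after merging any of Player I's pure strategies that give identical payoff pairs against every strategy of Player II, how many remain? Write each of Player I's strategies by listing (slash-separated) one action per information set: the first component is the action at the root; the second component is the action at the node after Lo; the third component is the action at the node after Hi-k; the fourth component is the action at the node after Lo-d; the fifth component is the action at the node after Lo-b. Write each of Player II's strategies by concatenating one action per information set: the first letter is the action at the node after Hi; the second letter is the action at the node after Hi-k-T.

6

Player I has 32 pure strategies: Hi/d/T/E/h, Hi/d/T/E/f, Hi/d/T/C/h, Hi/d/T/C/f, Hi/d/H/E/h, Hi/d/H/E/f, Hi/d/H/C/h, Hi/d/H/C/f, Hi/b/T/E/h, Hi/b/T/E/f, Hi/b/T/C/h, Hi/b/T/C/f, Hi/b/H/E/h, Hi/b/H/E/f, Hi/b/H/C/h, Hi/b/H/C/f, Lo/d/T/E/h, Lo/d/T/E/f, Lo/d/T/C/h, Lo/d/T/C/f, Lo/d/H/E/h, Lo/d/H/E/f, Lo/d/H/C/h, Lo/d/H/C/f, Lo/b/T/E/h, Lo/b/T/E/f, Lo/b/T/C/h, Lo/b/T/C/f, Lo/b/H/E/h, Lo/b/H/E/f, Lo/b/H/C/h, Lo/b/H/C/f. Columns: gD, gU, kD, kU.
{Hi/d/T/E/h, Hi/d/T/E/f, Hi/d/T/C/h, Hi/d/T/C/f, Hi/b/T/E/h, Hi/b/T/E/f, Hi/b/T/C/h, Hi/b/T/C/f} → row (3,5) (3,5) (4,5) (5,5)
{Hi/d/H/E/h, Hi/d/H/E/f, Hi/d/H/C/h, Hi/d/H/C/f, Hi/b/H/E/h, Hi/b/H/E/f, Hi/b/H/C/h, Hi/b/H/C/f} → row (3,5) (3,5) (-1,2) (-1,2)
{Lo/d/T/E/h, Lo/d/T/E/f, Lo/d/H/E/h, Lo/d/H/E/f} → row (4,-1) (4,-1) (4,-1) (4,-1)
{Lo/d/T/C/h, Lo/d/T/C/f, Lo/d/H/C/h, Lo/d/H/C/f} → row (-3,4) (-3,4) (-3,4) (-3,4)
{Lo/b/T/E/h, Lo/b/T/C/h, Lo/b/H/E/h, Lo/b/H/C/h} → row (-1,-1) (-1,-1) (-1,-1) (-1,-1)
{Lo/b/T/E/f, Lo/b/T/C/f, Lo/b/H/E/f, Lo/b/H/C/f} → row (-2,1) (-2,1) (-2,1) (-2,1)
That's 6 distinct rows out of 32 strategies.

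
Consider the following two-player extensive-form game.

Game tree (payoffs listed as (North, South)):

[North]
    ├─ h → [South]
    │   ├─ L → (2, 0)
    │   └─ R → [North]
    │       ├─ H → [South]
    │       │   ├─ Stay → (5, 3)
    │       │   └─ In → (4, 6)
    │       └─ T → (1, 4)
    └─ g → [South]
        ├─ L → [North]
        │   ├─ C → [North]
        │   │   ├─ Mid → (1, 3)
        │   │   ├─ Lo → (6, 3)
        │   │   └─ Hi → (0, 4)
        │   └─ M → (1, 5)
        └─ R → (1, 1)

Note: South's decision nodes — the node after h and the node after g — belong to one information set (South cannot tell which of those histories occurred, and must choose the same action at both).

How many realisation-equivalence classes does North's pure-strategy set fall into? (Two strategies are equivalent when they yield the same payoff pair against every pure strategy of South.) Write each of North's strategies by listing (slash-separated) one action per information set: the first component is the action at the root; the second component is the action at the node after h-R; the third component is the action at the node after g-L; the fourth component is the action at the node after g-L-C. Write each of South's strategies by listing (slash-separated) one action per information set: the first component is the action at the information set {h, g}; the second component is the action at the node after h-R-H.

6

North has 24 pure strategies: h/H/C/Mid, h/H/C/Lo, h/H/C/Hi, h/H/M/Mid, h/H/M/Lo, h/H/M/Hi, h/T/C/Mid, h/T/C/Lo, h/T/C/Hi, h/T/M/Mid, h/T/M/Lo, h/T/M/Hi, g/H/C/Mid, g/H/C/Lo, g/H/C/Hi, g/H/M/Mid, g/H/M/Lo, g/H/M/Hi, g/T/C/Mid, g/T/C/Lo, g/T/C/Hi, g/T/M/Mid, g/T/M/Lo, g/T/M/Hi. Columns: L/Stay, L/In, R/Stay, R/In.
{h/H/C/Mid, h/H/C/Lo, h/H/C/Hi, h/H/M/Mid, h/H/M/Lo, h/H/M/Hi} → row (2,0) (2,0) (5,3) (4,6)
{h/T/C/Mid, h/T/C/Lo, h/T/C/Hi, h/T/M/Mid, h/T/M/Lo, h/T/M/Hi} → row (2,0) (2,0) (1,4) (1,4)
{g/H/C/Mid, g/T/C/Mid} → row (1,3) (1,3) (1,1) (1,1)
{g/H/C/Lo, g/T/C/Lo} → row (6,3) (6,3) (1,1) (1,1)
{g/H/C/Hi, g/T/C/Hi} → row (0,4) (0,4) (1,1) (1,1)
{g/H/M/Mid, g/H/M/Lo, g/H/M/Hi, g/T/M/Mid, g/T/M/Lo, g/T/M/Hi} → row (1,5) (1,5) (1,1) (1,1)
That's 6 distinct rows out of 24 strategies.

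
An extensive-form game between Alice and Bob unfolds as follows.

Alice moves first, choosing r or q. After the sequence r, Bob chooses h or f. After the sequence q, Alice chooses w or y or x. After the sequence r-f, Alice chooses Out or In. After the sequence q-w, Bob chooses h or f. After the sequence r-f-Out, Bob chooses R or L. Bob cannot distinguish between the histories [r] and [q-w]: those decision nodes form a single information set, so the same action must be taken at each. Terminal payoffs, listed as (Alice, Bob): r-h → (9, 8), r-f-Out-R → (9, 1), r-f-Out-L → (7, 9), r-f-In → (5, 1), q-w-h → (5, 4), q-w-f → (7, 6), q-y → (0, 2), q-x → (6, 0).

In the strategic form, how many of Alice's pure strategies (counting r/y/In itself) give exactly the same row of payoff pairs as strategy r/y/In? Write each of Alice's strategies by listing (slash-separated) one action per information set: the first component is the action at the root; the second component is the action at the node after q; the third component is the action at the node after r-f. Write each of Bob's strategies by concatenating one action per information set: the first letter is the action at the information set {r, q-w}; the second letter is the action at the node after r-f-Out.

3

Row for r/y/In (columns hR, hL, fR, fL): (9,8) (9,8) (5,1) (5,1).
Under r/y/In, Alice's choice at the node after q can never be reached regardless of what Bob does, so varying those choices leaves every outcome unchanged.
Holding the reachable choices fixed and varying the unreachable one freely already gives 3 equivalent strategies.
No other strategy reproduces this row, so those 3 are the full class: r/w/In, r/y/In, r/x/In.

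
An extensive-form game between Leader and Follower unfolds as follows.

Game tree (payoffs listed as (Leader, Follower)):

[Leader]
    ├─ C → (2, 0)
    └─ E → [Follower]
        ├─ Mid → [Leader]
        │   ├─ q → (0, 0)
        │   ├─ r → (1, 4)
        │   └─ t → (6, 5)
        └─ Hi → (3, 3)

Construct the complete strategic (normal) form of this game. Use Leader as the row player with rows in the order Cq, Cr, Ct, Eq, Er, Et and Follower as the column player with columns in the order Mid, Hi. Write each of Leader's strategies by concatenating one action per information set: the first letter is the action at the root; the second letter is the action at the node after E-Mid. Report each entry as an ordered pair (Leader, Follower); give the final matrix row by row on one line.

Row Cq: Mid→(2,0), Hi→(2,0)
Row Cr: Mid→(2,0), Hi→(2,0)
Row Ct: Mid→(2,0), Hi→(2,0)
Row Eq: Mid→(0,0), Hi→(3,3)
Row Er: Mid→(1,4), Hi→(3,3)
Row Et: Mid→(6,5), Hi→(3,3)

Cq: (2,0) (2,0) | Cr: (2,0) (2,0) | Ct: (2,0) (2,0) | Eq: (0,0) (3,3) | Er: (1,4) (3,3) | Et: (6,5) (3,3)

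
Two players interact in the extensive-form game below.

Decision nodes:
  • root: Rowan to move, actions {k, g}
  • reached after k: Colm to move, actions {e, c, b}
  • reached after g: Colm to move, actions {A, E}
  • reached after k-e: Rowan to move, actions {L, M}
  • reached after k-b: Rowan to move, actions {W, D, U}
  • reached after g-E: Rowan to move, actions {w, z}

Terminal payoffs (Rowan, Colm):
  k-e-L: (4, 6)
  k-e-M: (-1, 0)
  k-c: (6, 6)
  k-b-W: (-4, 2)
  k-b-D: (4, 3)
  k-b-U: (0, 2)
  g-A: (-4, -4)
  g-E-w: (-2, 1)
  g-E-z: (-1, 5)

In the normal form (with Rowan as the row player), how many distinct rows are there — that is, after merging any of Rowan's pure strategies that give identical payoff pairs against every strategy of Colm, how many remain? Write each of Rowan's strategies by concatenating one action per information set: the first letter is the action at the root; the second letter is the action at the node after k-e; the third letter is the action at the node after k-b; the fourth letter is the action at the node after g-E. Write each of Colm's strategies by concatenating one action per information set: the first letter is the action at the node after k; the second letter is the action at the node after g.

8

Rowan has 24 pure strategies: kLWw, kLWz, kLDw, kLDz, kLUw, kLUz, kMWw, kMWz, kMDw, kMDz, kMUw, kMUz, gLWw, gLWz, gLDw, gLDz, gLUw, gLUz, gMWw, gMWz, gMDw, gMDz, gMUw, gMUz. Columns: eA, eE, cA, cE, bA, bE.
{kLWw, kLWz} → row (4,6) (4,6) (6,6) (6,6) (-4,2) (-4,2)
{kLDw, kLDz} → row (4,6) (4,6) (6,6) (6,6) (4,3) (4,3)
{kLUw, kLUz} → row (4,6) (4,6) (6,6) (6,6) (0,2) (0,2)
{kMWw, kMWz} → row (-1,0) (-1,0) (6,6) (6,6) (-4,2) (-4,2)
{kMDw, kMDz} → row (-1,0) (-1,0) (6,6) (6,6) (4,3) (4,3)
{kMUw, kMUz} → row (-1,0) (-1,0) (6,6) (6,6) (0,2) (0,2)
{gLWw, gLDw, gLUw, gMWw, gMDw, gMUw} → row (-4,-4) (-2,1) (-4,-4) (-2,1) (-4,-4) (-2,1)
{gLWz, gLDz, gLUz, gMWz, gMDz, gMUz} → row (-4,-4) (-1,5) (-4,-4) (-1,5) (-4,-4) (-1,5)
That's 8 distinct rows out of 24 strategies.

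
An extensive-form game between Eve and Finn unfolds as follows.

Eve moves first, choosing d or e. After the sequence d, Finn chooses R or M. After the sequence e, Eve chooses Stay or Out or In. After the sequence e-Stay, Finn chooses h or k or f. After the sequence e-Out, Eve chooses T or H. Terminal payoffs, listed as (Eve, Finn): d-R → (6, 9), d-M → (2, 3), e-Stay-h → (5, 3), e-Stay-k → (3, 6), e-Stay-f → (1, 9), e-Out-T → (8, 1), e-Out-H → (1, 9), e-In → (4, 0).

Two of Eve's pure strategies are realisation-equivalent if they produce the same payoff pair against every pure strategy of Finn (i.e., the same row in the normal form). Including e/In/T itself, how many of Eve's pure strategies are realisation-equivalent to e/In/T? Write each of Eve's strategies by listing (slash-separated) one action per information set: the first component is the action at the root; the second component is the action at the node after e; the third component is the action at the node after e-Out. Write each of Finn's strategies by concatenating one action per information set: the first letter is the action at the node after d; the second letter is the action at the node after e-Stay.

2

Row for e/In/T (columns Rh, Rk, Rf, Mh, Mk, Mf): (4,0) (4,0) (4,0) (4,0) (4,0) (4,0).
Under e/In/T, Eve's choice at the node after e-Out can never be reached regardless of what Finn does, so varying those choices leaves every outcome unchanged.
Holding the reachable choices fixed and varying the unreachable one freely already gives 2 equivalent strategies.
No other strategy reproduces this row, so those 2 are the full class: e/In/T, e/In/H.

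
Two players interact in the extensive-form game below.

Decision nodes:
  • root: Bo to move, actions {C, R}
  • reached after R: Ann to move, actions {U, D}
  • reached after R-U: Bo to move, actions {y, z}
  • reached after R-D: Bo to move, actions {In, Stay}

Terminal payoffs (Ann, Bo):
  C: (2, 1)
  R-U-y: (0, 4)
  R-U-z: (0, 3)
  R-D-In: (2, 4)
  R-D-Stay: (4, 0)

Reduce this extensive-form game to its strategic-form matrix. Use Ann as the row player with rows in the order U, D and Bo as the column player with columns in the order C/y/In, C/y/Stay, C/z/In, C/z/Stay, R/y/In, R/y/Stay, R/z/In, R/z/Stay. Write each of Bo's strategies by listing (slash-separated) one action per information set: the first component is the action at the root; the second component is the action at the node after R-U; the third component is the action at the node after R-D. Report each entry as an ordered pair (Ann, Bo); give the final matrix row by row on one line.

       C/y/In  C/y/Stay   C/z/In  C/z/Stay   R/y/In  R/y/Stay   R/z/In  R/z/Stay
   U    (2,1)    (2,1)    (2,1)    (2,1)    (0,4)    (0,4)    (0,3)    (0,3)
   D    (2,1)    (2,1)    (2,1)    (2,1)    (2,4)    (4,0)    (2,4)    (4,0)

U: (2,1) (2,1) (2,1) (2,1) (0,4) (0,4) (0,3) (0,3) | D: (2,1) (2,1) (2,1) (2,1) (2,4) (4,0) (2,4) (4,0)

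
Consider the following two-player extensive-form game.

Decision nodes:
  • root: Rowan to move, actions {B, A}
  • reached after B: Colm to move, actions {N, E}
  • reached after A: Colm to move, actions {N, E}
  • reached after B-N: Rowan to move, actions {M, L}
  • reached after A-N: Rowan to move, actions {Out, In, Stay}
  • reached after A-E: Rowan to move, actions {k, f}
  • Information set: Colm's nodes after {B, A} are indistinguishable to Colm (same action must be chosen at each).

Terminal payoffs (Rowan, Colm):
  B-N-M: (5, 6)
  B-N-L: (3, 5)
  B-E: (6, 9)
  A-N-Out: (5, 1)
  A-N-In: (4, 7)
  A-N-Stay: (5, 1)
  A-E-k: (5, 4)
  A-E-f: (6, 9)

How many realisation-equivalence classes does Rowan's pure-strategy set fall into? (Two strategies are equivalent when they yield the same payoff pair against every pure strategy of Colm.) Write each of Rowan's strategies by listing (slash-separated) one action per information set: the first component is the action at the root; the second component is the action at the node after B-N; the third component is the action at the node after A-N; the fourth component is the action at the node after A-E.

Rowan has 24 pure strategies: B/M/Out/k, B/M/Out/f, B/M/In/k, B/M/In/f, B/M/Stay/k, B/M/Stay/f, B/L/Out/k, B/L/Out/f, B/L/In/k, B/L/In/f, B/L/Stay/k, B/L/Stay/f, A/M/Out/k, A/M/Out/f, A/M/In/k, A/M/In/f, A/M/Stay/k, A/M/Stay/f, A/L/Out/k, A/L/Out/f, A/L/In/k, A/L/In/f, A/L/Stay/k, A/L/Stay/f. Columns: N, E.
{B/M/Out/k, B/M/Out/f, B/M/In/k, B/M/In/f, B/M/Stay/k, B/M/Stay/f} → row (5,6) (6,9)
{B/L/Out/k, B/L/Out/f, B/L/In/k, B/L/In/f, B/L/Stay/k, B/L/Stay/f} → row (3,5) (6,9)
{A/M/Out/k, A/M/Stay/k, A/L/Out/k, A/L/Stay/k} → row (5,1) (5,4)
{A/M/Out/f, A/M/Stay/f, A/L/Out/f, A/L/Stay/f} → row (5,1) (6,9)
{A/M/In/k, A/L/In/k} → row (4,7) (5,4)
{A/M/In/f, A/L/In/f} → row (4,7) (6,9)
That's 6 distinct rows out of 24 strategies.

6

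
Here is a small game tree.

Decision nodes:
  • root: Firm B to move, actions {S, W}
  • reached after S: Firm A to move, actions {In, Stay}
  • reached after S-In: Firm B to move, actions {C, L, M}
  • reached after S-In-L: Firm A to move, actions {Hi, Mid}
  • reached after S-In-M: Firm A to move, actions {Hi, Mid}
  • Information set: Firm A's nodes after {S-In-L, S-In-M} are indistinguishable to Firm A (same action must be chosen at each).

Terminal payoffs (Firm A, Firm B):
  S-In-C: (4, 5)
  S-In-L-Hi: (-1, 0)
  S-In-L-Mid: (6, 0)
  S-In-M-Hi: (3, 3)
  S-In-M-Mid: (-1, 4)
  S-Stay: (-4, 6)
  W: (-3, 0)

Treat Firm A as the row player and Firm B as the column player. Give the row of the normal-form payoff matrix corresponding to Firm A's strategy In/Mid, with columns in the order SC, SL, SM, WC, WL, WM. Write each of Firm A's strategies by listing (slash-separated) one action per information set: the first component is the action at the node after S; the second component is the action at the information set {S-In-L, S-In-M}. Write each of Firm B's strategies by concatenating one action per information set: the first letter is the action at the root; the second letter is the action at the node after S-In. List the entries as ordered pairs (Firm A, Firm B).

(4,5) (6,0) (-1,4) (-3,0) (-3,0) (-3,0)

vs SC: Firm B plays S → Firm A plays In at [S] → Firm B plays C at [S-In] → (4, 5)
vs SL: Firm B plays S → Firm A plays In at [S] → Firm B plays L at [S-In] → Firm A plays Mid at [S-In-L] → (6, 0)
vs SM: Firm B plays S → Firm A plays In at [S] → Firm B plays M at [S-In] → Firm A plays Mid at [S-In-M] → (-1, 4)
vs WC: Firm B plays W → (-3, 0)
vs WL: Firm B plays W → (-3, 0)
vs WM: Firm B plays W → (-3, 0)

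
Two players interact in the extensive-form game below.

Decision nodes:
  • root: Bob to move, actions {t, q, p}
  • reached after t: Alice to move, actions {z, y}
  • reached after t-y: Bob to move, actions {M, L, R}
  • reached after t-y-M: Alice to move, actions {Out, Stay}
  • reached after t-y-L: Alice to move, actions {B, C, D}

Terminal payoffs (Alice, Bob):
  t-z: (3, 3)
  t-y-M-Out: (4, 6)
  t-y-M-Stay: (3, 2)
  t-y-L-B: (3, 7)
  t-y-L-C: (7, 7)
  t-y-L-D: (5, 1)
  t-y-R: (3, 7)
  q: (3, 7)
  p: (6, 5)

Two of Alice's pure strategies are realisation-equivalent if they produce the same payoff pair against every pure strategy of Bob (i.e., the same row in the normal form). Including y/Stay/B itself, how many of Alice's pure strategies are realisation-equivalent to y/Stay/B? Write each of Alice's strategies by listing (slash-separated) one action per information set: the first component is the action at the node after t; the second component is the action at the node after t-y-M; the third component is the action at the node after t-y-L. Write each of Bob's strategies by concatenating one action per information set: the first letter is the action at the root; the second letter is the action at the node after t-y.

1

Row for y/Stay/B (columns tM, tL, tR, qM, qL, qR, pM, pL, pR): (3,2) (3,7) (3,7) (3,7) (3,7) (3,7) (6,5) (6,5) (6,5).
Every one of Alice's information sets is on the play path for some reply by Bob when Alice follows y/Stay/B.
Changing the action at any of them therefore changes at least one column, so only y/Stay/B itself gives this row.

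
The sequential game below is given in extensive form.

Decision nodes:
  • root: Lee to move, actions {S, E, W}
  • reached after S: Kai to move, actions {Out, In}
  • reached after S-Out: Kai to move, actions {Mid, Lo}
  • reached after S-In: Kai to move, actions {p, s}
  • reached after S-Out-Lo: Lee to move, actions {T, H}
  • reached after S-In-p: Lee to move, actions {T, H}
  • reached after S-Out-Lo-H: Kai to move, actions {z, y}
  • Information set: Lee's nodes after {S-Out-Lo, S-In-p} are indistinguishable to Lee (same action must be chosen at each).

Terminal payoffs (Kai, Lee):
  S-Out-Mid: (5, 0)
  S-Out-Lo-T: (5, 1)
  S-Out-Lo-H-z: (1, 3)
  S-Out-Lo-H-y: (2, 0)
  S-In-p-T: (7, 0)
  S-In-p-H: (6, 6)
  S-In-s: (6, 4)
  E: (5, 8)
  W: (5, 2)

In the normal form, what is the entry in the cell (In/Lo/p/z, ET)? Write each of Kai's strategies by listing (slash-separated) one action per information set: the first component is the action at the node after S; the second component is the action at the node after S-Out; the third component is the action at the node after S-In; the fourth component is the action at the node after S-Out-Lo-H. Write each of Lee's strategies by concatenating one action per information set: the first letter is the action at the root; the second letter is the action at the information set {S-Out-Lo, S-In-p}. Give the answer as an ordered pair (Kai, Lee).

Trace the play path from the root:
  Lee plays E
→ terminal payoff (5, 8).
(Kai's choice at the node after S is never reached on this path, so it doesn't affect the outcome.)

(5, 8)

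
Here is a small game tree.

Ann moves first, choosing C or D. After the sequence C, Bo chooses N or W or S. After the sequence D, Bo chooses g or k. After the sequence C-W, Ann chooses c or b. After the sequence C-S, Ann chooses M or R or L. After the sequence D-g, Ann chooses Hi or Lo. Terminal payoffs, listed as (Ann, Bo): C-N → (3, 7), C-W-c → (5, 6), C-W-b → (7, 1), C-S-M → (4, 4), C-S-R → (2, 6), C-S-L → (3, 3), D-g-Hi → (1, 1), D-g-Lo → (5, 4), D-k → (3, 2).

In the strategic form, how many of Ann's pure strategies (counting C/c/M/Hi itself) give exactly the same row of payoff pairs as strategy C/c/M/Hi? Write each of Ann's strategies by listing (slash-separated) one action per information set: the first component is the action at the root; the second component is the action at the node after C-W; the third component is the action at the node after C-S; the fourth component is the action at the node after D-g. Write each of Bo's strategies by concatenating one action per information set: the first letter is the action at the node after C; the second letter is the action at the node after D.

Row for C/c/M/Hi (columns Ng, Nk, Wg, Wk, Sg, Sk): (3,7) (3,7) (5,6) (5,6) (4,4) (4,4).
Under C/c/M/Hi, Ann's choice at the node after D-g can never be reached regardless of what Bo does, so varying those choices leaves every outcome unchanged.
Holding the reachable choices fixed and varying the unreachable one freely already gives 2 equivalent strategies.
No other strategy reproduces this row, so those 2 are the full class: C/c/M/Hi, C/c/M/Lo.

2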